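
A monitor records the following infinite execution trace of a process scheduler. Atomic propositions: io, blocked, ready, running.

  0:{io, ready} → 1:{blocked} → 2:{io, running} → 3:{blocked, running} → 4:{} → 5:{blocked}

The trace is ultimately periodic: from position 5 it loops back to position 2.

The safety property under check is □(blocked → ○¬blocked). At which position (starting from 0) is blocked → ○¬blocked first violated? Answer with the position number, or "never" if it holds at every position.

never

blocked → ○¬blocked holds at every position 0..5, and those are all the positions the trace ever visits, so the invariant □(blocked → ○¬blocked) is never violated.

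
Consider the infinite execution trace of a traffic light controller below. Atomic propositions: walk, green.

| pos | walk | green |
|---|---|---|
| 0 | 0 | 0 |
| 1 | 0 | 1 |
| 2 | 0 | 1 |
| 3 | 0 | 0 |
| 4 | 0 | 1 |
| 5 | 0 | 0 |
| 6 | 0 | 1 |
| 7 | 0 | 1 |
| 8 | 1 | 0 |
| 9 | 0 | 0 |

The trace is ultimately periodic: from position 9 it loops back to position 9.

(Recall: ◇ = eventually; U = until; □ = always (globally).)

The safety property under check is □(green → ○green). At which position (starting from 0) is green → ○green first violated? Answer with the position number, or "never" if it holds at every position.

Check green → ○green at each position in order: 0 ✓, 1 ✓.
At position 2 the labels are {green} and the next position 3 has {}, so green → ○green is false there. This is the first violation.

2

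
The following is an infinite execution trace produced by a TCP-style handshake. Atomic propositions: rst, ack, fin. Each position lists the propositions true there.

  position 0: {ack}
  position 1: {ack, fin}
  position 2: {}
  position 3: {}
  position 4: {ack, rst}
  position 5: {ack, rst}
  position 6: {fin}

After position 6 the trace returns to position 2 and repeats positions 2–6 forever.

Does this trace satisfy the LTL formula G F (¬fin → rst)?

F (¬fin → rst) holds at every position 0..6, and those are all positions ever visited, so G F (¬fin → rst) holds.

Satisfied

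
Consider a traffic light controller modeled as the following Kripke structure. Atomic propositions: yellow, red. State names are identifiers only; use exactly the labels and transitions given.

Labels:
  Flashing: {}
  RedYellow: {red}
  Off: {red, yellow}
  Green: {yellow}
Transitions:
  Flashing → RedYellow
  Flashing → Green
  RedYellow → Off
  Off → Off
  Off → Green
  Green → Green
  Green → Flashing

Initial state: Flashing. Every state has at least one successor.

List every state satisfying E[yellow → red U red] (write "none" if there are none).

{Flashing, RedYellow, Off}

States satisfying yellow → red: {Flashing, RedYellow, Off}.
States satisfying red: {RedYellow, Off}.
States satisfying E[yellow → red U red]: {Flashing, RedYellow, Off}.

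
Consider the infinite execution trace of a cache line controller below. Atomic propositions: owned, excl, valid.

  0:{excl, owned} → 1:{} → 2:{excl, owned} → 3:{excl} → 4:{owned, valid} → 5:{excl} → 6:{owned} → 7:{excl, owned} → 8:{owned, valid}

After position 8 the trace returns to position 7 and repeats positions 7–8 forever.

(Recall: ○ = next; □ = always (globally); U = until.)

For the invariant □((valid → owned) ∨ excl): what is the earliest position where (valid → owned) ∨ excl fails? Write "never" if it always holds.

(valid → owned) ∨ excl holds at every position 0..8, and those are all the positions the trace ever visits, so the invariant □((valid → owned) ∨ excl) is never violated.

never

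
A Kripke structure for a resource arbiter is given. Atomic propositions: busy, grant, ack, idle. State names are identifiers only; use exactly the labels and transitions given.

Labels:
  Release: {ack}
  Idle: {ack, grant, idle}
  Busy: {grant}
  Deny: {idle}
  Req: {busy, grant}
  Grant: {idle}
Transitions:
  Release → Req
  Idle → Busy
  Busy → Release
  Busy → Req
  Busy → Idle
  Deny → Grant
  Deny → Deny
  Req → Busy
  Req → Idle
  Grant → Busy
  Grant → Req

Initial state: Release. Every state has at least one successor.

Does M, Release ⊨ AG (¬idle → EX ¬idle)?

Yes

States satisfying ¬idle → EX ¬idle: {Release, Idle, Busy, Deny, Req, Grant}.
States satisfying AG (¬idle → EX ¬idle): {Release, Idle, Busy, Deny, Req, Grant}.
Every state reachable from Release satisfies ¬idle → EX ¬idle.
Release ∈ Sat(AG (¬idle → EX ¬idle)).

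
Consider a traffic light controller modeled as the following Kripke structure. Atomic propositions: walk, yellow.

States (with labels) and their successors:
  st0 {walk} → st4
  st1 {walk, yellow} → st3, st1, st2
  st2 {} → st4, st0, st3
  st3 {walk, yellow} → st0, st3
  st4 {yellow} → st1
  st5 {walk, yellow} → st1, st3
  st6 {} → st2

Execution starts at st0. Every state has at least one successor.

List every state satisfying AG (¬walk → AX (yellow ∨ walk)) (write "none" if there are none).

States satisfying ¬walk → AX (yellow ∨ walk): {st0, st1, st2, st3, st4, st5}.
States satisfying AG (¬walk → AX (yellow ∨ walk)): {st0, st1, st2, st3, st4, st5}.

{st0, st1, st2, st3, st4, st5}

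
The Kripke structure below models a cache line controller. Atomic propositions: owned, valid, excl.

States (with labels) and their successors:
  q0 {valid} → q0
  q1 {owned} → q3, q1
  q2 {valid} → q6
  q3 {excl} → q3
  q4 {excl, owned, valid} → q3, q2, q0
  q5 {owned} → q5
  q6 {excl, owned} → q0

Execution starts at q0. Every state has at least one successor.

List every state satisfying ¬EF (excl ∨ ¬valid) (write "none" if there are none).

States satisfying excl ∨ ¬valid: {q1, q3, q4, q5, q6}.
States satisfying EF (excl ∨ ¬valid): {q1, q2, q3, q4, q5, q6}.
States satisfying ¬EF (excl ∨ ¬valid): {q0}.

{q0}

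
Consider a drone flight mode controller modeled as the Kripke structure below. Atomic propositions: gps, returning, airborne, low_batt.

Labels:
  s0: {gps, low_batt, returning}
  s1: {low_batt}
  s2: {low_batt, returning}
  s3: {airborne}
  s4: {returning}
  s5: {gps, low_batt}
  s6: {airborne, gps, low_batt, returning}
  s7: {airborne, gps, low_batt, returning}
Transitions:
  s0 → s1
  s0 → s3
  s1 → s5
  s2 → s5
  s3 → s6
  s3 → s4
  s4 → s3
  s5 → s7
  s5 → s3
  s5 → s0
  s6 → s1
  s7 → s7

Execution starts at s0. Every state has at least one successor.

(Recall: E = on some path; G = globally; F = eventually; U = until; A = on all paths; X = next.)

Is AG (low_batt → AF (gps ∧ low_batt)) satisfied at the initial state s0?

Yes

States satisfying low_batt → AF (gps ∧ low_batt): {s0, s1, s2, s3, s4, s5, s6, s7}.
States satisfying AG (low_batt → AF (gps ∧ low_batt)): {s0, s1, s2, s3, s4, s5, s6, s7}.
Every state reachable from s0 satisfies low_batt → AF (gps ∧ low_batt).
s0 ∈ Sat(AG (low_batt → AF (gps ∧ low_batt))).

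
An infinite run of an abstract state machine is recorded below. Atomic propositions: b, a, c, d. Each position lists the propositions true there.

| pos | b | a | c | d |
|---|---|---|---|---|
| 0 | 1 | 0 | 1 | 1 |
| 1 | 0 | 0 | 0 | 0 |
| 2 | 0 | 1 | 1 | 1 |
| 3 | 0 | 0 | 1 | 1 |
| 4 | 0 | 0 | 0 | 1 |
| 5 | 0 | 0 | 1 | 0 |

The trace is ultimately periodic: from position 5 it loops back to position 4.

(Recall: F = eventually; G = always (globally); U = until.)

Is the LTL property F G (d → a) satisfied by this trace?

G (d → a) is false at every position 0..5, so it never becomes true and F G (d → a) fails.

Does not hold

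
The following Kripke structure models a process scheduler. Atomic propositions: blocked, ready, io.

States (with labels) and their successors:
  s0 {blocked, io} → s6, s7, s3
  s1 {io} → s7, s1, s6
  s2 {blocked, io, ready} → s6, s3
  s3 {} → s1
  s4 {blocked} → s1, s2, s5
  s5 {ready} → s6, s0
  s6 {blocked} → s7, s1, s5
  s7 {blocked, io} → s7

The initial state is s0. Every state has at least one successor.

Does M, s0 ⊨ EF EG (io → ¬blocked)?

States satisfying EG (io → ¬blocked): {s1, s3, s4, s5, s6}.
States satisfying EF EG (io → ¬blocked): {s0, s1, s2, s3, s4, s5, s6}.
Some path from s0 reaches a state where EG (io → ¬blocked) holds.
s0 ∈ Sat(EF EG (io → ¬blocked)).

Holds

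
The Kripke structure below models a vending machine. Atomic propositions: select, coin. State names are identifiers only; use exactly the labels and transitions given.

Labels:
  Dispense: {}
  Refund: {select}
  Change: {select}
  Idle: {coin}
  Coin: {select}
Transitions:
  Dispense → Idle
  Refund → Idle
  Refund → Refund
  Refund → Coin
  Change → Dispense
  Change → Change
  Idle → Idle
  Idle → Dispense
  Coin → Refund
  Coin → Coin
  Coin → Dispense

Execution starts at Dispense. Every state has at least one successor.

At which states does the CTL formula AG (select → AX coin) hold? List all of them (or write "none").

{Dispense, Idle}

States satisfying select → AX coin: {Dispense, Idle}.
States satisfying AG (select → AX coin): {Dispense, Idle}.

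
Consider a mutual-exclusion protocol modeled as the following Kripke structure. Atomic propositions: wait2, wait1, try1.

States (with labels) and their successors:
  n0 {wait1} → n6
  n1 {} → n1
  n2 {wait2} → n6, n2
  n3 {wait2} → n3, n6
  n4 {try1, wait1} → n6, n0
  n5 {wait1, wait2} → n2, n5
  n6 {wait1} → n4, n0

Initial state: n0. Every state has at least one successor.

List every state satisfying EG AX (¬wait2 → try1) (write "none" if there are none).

{n5}

States satisfying AX (¬wait2 → try1): {n5}.
States satisfying EG AX (¬wait2 → try1): {n5}.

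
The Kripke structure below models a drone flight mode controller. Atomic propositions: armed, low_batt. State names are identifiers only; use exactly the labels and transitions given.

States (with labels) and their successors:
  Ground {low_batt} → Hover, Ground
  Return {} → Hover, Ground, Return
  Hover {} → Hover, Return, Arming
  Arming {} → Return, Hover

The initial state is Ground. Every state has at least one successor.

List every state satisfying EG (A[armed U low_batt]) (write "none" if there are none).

{Ground}

States satisfying A[armed U low_batt]: {Ground}.
States satisfying EG (A[armed U low_batt]): {Ground}.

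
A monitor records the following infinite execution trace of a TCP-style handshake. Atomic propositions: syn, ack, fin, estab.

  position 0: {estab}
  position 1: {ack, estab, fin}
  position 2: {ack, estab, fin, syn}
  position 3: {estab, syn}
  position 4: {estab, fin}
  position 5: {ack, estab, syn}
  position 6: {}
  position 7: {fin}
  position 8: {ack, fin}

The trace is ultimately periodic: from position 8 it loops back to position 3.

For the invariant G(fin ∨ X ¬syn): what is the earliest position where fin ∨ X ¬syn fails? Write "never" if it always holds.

fin ∨ X ¬syn holds at every position 0..8, and those are all the positions the trace ever visits, so the invariant G(fin ∨ X ¬syn) is never violated.

never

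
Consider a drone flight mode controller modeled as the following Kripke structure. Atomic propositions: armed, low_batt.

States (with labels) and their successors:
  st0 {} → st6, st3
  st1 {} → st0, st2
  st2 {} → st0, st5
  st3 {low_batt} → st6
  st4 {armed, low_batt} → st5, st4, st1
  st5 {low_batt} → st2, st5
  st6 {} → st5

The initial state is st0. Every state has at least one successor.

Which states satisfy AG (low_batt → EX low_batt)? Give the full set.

none

States satisfying low_batt → EX low_batt: {st0, st1, st2, st4, st5, st6}.
States satisfying AG (low_batt → EX low_batt): ∅.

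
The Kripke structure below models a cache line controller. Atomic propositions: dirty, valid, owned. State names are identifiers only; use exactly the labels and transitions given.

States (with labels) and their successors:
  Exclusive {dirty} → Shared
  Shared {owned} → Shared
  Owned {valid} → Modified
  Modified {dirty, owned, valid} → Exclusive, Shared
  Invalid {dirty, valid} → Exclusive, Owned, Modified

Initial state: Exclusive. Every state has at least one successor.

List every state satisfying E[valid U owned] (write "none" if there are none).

States satisfying valid: {Owned, Modified, Invalid}.
States satisfying owned: {Shared, Modified}.
States satisfying E[valid U owned]: {Shared, Owned, Modified, Invalid}.

{Shared, Owned, Modified, Invalid}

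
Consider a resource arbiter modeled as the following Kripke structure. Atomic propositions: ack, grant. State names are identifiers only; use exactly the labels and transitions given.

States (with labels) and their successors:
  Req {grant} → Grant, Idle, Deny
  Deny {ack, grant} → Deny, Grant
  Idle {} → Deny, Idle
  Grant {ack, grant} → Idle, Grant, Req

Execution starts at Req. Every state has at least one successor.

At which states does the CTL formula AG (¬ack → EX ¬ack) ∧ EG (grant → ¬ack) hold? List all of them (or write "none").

{Req, Idle}

States satisfying ¬ack → EX ¬ack: {Req, Deny, Idle, Grant}.
States satisfying AG (¬ack → EX ¬ack): {Req, Deny, Idle, Grant}.
States satisfying grant → ¬ack: {Req, Idle}.
States satisfying EG (grant → ¬ack): {Req, Idle}.
States satisfying AG (¬ack → EX ¬ack) ∧ EG (grant → ¬ack): {Req, Idle}.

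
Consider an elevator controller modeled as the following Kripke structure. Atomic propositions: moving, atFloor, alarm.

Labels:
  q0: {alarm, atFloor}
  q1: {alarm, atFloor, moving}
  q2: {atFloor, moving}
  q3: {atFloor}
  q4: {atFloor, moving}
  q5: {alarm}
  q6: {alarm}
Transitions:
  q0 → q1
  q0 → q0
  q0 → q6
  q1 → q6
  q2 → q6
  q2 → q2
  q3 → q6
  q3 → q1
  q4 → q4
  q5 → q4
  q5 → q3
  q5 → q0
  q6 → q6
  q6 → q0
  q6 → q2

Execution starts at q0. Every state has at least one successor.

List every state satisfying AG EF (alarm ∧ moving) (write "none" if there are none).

{q0, q1, q2, q3, q6}

States satisfying EF (alarm ∧ moving): {q0, q1, q2, q3, q5, q6}.
States satisfying AG EF (alarm ∧ moving): {q0, q1, q2, q3, q6}.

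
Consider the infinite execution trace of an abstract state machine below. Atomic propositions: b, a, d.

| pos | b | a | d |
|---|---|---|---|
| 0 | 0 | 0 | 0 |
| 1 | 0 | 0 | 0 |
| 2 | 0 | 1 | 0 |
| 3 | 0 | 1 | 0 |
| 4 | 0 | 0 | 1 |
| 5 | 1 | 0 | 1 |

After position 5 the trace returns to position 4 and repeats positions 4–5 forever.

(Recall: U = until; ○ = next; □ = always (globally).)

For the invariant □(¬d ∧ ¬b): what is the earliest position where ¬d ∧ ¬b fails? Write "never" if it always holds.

Check ¬d ∧ ¬b at each position in order: 0 ✓, 1 ✓, 2 ✓, 3 ✓.
At position 4 the labels are {d}, so ¬d ∧ ¬b is false there. This is the first violation.

4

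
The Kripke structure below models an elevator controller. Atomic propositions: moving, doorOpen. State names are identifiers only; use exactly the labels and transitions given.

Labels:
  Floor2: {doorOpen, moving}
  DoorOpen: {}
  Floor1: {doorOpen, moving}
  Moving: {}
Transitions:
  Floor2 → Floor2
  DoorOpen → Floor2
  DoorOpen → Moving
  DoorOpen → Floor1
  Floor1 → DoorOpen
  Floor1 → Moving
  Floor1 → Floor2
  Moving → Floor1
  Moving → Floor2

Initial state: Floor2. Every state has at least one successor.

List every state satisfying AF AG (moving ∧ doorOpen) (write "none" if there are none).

{Floor2}

States satisfying AG (moving ∧ doorOpen): {Floor2}.
States satisfying AF AG (moving ∧ doorOpen): {Floor2}.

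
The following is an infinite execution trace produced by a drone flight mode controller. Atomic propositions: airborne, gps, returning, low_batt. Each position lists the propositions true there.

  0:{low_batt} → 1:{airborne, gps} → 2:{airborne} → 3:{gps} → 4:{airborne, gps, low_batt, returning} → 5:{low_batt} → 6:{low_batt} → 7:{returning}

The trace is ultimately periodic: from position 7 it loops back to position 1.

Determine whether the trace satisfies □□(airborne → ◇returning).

□(airborne → ◇returning) holds at every position 0..7, and those are all positions ever visited, so □□(airborne → ◇returning) holds.

Holds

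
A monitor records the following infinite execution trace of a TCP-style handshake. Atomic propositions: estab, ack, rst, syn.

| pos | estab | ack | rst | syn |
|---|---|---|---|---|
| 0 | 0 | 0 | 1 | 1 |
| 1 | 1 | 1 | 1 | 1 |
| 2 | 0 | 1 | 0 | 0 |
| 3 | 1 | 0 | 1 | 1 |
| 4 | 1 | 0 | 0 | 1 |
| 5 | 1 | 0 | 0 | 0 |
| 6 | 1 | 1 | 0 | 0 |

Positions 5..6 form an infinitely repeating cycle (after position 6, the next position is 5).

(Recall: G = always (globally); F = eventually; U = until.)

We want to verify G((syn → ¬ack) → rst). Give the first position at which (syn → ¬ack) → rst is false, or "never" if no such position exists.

Check (syn → ¬ack) → rst at each position in order: 0 ✓, 1 ✓.
At position 2 the labels are {ack}, so (syn → ¬ack) → rst is false there. This is the first violation.

2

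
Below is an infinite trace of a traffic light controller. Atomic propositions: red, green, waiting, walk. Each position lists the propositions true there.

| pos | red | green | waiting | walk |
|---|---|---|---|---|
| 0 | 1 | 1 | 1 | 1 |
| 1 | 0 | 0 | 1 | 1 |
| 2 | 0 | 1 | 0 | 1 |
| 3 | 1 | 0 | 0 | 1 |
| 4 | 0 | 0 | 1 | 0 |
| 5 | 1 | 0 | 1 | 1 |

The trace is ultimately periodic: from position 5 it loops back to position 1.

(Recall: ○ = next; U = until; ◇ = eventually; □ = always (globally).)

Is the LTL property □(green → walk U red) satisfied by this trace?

Satisfied

green → walk U red holds at every position 0..5, and those are all positions ever visited, so □(green → walk U red) holds.
Positions where green holds: 0, 2.
Check walk U red at each: 0→ok, 2→ok.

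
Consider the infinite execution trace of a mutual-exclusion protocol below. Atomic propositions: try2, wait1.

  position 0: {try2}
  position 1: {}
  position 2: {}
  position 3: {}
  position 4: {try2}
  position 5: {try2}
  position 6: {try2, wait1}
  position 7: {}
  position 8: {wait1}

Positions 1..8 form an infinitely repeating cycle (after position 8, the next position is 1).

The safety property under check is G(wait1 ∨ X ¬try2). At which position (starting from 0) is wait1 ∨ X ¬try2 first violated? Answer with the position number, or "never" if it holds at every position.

3

Check wait1 ∨ X ¬try2 at each position in order: 0 ✓, 1 ✓, 2 ✓.
At position 3 the labels are {} and the next position 4 has {try2}, so wait1 ∨ X ¬try2 is false there. This is the first violation.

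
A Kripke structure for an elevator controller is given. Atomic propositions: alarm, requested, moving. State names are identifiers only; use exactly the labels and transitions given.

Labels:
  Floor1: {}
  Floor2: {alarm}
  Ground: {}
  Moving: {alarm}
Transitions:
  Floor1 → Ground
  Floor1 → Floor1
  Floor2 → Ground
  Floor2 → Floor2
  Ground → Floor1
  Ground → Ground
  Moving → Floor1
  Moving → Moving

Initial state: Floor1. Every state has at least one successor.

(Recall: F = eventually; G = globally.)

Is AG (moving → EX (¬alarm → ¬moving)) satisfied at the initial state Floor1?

Satisfied

States satisfying moving → EX (¬alarm → ¬moving): {Floor1, Floor2, Ground, Moving}.
States satisfying AG (moving → EX (¬alarm → ¬moving)): {Floor1, Floor2, Ground, Moving}.
Every state reachable from Floor1 satisfies moving → EX (¬alarm → ¬moving).
Floor1 ∈ Sat(AG (moving → EX (¬alarm → ¬moving))).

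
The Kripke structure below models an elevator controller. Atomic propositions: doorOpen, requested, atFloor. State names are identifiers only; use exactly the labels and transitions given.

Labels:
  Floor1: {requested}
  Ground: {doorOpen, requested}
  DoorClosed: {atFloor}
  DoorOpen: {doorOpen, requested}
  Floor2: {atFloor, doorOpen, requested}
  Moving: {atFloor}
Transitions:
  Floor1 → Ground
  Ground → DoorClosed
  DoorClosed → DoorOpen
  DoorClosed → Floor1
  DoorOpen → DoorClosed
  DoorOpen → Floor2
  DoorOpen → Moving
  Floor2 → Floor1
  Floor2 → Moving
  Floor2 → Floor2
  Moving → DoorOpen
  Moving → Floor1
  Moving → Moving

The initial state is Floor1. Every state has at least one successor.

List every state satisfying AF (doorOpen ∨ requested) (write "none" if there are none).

States satisfying doorOpen ∨ requested: {Floor1, Ground, DoorOpen, Floor2}.
States satisfying AF (doorOpen ∨ requested): {Floor1, Ground, DoorClosed, DoorOpen, Floor2}.

{Floor1, Ground, DoorClosed, DoorOpen, Floor2}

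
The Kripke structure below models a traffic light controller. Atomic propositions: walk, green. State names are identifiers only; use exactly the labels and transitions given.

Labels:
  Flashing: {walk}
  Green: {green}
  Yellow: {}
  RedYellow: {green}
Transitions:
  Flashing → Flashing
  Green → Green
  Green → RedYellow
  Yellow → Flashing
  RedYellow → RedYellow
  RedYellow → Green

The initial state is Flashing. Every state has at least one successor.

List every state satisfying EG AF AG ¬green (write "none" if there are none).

{Flashing, Yellow}

States satisfying AF AG ¬green: {Flashing, Yellow}.
States satisfying EG AF AG ¬green: {Flashing, Yellow}.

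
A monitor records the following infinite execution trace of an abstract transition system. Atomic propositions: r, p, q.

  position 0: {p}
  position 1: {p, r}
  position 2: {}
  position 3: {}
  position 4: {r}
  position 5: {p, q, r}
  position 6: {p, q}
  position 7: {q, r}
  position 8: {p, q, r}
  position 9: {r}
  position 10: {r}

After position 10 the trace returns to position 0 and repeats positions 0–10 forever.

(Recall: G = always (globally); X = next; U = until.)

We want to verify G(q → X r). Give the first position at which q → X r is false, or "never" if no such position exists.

Check q → X r at each position in order: 0 ✓, 1 ✓, 2 ✓, 3 ✓, 4 ✓.
At position 5 the labels are {p, q, r} and the next position 6 has {p, q}, so q → X r is false there. This is the first violation.

5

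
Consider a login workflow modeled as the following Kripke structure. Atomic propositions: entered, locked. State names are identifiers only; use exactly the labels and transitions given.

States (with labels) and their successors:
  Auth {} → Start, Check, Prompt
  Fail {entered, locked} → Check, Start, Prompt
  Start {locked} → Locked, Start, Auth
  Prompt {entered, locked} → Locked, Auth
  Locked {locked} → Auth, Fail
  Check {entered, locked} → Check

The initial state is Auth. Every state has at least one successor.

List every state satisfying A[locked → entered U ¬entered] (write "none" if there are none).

{Auth, Start, Prompt, Locked}

States satisfying locked → entered: {Auth, Fail, Prompt, Check}.
States satisfying ¬entered: {Auth, Start, Locked}.
States satisfying A[locked → entered U ¬entered]: {Auth, Start, Prompt, Locked}.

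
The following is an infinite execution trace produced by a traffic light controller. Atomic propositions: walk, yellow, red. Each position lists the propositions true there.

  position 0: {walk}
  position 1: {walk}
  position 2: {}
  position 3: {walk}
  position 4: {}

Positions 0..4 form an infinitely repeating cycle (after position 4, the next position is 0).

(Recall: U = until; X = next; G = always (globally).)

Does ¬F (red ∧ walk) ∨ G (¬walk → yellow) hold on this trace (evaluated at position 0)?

Yes

¬walk → yellow must hold at every position from 0 onward. It fails at position 2, so G (¬walk → yellow) is false.
Positions where ¬walk holds: 2, 4.
Check yellow at each: 2→fails, 4→fails.
At position 0: ¬F (red ∧ walk) is true; G (¬walk → yellow) is false; so ¬F (red ∧ walk) ∨ G (¬walk → yellow) is true.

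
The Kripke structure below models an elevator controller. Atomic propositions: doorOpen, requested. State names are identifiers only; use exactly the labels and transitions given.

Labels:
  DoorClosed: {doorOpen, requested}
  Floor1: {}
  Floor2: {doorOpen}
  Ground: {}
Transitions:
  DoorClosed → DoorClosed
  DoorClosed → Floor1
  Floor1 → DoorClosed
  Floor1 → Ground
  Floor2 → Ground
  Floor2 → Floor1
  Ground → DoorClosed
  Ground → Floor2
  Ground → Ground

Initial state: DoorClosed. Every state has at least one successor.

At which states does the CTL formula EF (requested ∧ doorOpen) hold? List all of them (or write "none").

States satisfying requested ∧ doorOpen: {DoorClosed}.
States satisfying EF (requested ∧ doorOpen): {DoorClosed, Floor1, Floor2, Ground}.

{DoorClosed, Floor1, Floor2, Ground}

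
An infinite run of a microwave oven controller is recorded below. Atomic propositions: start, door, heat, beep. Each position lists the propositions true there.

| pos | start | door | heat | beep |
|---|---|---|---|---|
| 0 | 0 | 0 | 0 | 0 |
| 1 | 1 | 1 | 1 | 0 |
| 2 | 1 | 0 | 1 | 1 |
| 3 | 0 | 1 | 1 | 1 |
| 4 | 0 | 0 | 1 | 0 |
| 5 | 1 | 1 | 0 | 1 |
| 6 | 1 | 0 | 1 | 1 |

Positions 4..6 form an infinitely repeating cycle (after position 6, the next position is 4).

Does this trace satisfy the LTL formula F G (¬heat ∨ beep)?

No

G (¬heat ∨ beep) is false at every position 0..6, so it never becomes true and F G (¬heat ∨ beep) fails.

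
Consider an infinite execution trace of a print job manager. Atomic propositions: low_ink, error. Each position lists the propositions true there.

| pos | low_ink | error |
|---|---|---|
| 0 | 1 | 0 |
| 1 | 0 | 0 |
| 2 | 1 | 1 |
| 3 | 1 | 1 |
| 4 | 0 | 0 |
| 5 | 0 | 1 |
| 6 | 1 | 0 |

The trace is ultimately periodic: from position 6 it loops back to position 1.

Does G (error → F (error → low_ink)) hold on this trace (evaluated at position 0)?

Holds

error → F (error → low_ink) holds at every position 0..6, and those are all positions ever visited, so G (error → F (error → low_ink)) holds.
Positions where error holds: 2, 3, 5.
Check F (error → low_ink) at each: 2→ok, 3→ok, 5→ok.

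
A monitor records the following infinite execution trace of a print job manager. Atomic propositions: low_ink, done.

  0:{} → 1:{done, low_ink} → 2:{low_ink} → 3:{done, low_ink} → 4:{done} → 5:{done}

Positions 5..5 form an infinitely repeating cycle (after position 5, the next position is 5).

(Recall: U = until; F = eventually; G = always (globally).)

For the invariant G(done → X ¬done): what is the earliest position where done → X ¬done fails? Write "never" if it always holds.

3

Check done → X ¬done at each position in order: 0 ✓, 1 ✓, 2 ✓.
At position 3 the labels are {done, low_ink} and the next position 4 has {done}, so done → X ¬done is false there. This is the first violation.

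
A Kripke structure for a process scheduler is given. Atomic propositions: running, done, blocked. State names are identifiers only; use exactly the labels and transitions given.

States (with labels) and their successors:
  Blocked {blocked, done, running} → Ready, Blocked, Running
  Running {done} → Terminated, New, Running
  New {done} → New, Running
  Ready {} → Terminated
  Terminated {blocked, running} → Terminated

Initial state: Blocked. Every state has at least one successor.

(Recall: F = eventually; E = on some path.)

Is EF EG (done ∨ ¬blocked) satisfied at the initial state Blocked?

Yes

States satisfying EG (done ∨ ¬blocked): {Blocked, Running, New}.
States satisfying EF EG (done ∨ ¬blocked): {Blocked, Running, New}.
Some path from Blocked reaches a state where EG (done ∨ ¬blocked) holds.
Blocked ∈ Sat(EF EG (done ∨ ¬blocked)).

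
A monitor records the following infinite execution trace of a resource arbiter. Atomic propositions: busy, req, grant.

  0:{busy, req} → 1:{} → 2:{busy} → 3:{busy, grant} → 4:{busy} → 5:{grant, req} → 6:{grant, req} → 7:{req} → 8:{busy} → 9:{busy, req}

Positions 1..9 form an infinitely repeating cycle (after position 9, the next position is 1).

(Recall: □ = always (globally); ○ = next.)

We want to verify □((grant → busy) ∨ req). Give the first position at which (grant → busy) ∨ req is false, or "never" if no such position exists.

never

(grant → busy) ∨ req holds at every position 0..9, and those are all the positions the trace ever visits, so the invariant □((grant → busy) ∨ req) is never violated.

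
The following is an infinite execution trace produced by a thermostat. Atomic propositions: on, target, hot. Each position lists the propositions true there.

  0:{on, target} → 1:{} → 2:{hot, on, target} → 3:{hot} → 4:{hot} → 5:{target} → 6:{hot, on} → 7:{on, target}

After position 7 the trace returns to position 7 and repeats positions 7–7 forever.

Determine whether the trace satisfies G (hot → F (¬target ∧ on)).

hot → F (¬target ∧ on) holds at every position 0..7, and those are all positions ever visited, so G (hot → F (¬target ∧ on)) holds.
Positions where hot holds: 2, 3, 4, 6.
Check F (¬target ∧ on) at each: 2→ok, 3→ok, 4→ok, 6→ok.

Holds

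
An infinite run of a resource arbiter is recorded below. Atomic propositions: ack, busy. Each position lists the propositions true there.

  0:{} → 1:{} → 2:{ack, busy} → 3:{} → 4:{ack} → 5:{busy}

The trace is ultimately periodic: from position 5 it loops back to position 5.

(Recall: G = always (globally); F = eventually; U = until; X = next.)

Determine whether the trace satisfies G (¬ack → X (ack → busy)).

¬ack → X (ack → busy) must hold at every position from 0 onward. It fails at position 3, so G (¬ack → X (ack → busy)) is false.
Positions where ¬ack holds: 0, 1, 3, 5.
Check X (ack → busy) at each: 0→ok, 1→ok, 3→fails, 5→ok.

Does not hold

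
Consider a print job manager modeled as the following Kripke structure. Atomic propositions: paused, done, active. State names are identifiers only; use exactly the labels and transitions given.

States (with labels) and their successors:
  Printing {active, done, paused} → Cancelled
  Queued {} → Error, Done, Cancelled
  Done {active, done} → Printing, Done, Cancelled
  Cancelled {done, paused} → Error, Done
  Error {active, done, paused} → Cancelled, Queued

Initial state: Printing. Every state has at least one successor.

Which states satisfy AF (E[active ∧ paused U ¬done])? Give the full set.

{Queued, Error}

States satisfying E[active ∧ paused U ¬done]: {Queued, Error}.
States satisfying AF (E[active ∧ paused U ¬done]): {Queued, Error}.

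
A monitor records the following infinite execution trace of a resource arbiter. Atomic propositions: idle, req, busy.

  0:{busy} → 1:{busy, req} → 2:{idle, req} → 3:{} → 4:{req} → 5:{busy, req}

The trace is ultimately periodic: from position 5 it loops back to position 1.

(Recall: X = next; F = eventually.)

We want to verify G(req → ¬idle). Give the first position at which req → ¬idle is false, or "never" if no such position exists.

2

Check req → ¬idle at each position in order: 0 ✓, 1 ✓.
At position 2 the labels are {idle, req}, so req → ¬idle is false there. This is the first violation.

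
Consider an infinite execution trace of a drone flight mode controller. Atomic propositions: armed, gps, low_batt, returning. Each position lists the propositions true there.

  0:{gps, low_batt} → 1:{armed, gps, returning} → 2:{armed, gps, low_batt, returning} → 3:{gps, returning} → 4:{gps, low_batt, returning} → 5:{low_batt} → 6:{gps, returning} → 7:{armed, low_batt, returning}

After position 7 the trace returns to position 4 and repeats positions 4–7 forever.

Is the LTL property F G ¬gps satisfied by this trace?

G ¬gps is false at every position 0..7, so it never becomes true and F G ¬gps fails.

No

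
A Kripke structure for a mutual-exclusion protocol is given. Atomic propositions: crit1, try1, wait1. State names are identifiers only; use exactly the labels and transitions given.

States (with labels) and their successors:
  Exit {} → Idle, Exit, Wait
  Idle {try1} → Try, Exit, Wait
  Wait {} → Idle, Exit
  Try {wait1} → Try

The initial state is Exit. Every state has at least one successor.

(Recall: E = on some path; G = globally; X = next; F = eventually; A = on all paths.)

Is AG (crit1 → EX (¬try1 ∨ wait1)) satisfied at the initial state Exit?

Holds

States satisfying crit1 → EX (¬try1 ∨ wait1): {Exit, Idle, Wait, Try}.
States satisfying AG (crit1 → EX (¬try1 ∨ wait1)): {Exit, Idle, Wait, Try}.
Every state reachable from Exit satisfies crit1 → EX (¬try1 ∨ wait1).
Exit ∈ Sat(AG (crit1 → EX (¬try1 ∨ wait1))).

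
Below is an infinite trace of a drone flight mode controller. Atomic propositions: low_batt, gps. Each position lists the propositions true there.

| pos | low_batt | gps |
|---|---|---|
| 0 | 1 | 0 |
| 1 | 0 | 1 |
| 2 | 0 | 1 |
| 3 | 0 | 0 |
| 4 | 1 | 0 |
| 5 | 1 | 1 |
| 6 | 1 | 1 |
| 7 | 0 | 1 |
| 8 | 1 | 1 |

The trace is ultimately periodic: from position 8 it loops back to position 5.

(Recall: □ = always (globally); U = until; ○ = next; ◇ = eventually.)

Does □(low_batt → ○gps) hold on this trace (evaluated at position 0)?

Yes

low_batt → ○gps holds at every position 0..8, and those are all positions ever visited, so □(low_batt → ○gps) holds.
Positions where low_batt holds: 0, 4, 5, 6, 8.
Check ○gps at each: 0→ok, 4→ok, 5→ok, 6→ok, 8→ok.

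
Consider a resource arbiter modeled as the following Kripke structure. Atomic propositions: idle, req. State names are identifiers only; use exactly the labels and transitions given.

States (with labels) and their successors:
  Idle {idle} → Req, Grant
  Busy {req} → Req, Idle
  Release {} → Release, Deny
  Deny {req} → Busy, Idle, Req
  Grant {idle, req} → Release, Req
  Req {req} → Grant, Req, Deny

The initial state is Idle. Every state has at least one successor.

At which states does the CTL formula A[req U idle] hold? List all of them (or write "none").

States satisfying req: {Busy, Deny, Grant, Req}.
States satisfying idle: {Idle, Grant}.
States satisfying A[req U idle]: {Idle, Grant}.

{Idle, Grant}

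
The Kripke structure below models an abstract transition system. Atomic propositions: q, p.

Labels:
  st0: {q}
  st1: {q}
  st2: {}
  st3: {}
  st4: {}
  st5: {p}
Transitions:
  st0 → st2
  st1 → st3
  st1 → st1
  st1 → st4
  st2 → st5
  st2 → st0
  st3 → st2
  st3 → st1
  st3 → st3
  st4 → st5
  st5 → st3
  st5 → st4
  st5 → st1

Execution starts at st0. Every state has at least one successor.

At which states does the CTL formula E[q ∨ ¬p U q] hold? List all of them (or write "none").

{st0, st1, st2, st3}

States satisfying q ∨ ¬p: {st0, st1, st2, st3, st4}.
States satisfying q: {st0, st1}.
States satisfying E[q ∨ ¬p U q]: {st0, st1, st2, st3}.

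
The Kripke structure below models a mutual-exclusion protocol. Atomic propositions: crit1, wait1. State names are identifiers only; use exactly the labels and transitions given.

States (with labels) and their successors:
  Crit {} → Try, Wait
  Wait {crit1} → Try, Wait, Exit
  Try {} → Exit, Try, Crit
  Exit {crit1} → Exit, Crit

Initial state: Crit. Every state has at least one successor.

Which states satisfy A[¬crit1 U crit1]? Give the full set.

States satisfying ¬crit1: {Crit, Try}.
States satisfying crit1: {Wait, Exit}.
States satisfying A[¬crit1 U crit1]: {Wait, Exit}.

{Wait, Exit}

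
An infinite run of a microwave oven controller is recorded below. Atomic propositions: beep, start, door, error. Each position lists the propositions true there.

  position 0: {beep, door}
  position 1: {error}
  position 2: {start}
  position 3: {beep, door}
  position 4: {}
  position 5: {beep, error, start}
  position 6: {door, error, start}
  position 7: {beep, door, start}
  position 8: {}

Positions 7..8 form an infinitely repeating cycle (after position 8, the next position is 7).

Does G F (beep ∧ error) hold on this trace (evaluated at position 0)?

F (beep ∧ error) must hold at every position from 0 onward. It fails at position 6, so G F (beep ∧ error) is false.

Violated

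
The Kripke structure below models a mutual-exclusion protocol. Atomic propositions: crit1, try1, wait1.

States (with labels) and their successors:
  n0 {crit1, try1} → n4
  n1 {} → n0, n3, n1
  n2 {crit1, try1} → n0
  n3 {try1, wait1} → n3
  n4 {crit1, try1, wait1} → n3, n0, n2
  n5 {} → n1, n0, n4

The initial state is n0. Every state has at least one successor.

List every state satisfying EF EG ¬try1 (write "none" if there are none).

{n1, n5}

States satisfying EG ¬try1: {n1, n5}.
States satisfying EF EG ¬try1: {n1, n5}.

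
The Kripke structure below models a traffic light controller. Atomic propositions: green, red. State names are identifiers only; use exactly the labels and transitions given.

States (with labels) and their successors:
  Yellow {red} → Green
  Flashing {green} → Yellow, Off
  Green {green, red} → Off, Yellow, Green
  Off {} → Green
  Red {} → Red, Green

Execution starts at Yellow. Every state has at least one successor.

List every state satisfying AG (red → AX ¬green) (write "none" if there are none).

none

States satisfying red → AX ¬green: {Flashing, Off, Red}.
States satisfying AG (red → AX ¬green): ∅.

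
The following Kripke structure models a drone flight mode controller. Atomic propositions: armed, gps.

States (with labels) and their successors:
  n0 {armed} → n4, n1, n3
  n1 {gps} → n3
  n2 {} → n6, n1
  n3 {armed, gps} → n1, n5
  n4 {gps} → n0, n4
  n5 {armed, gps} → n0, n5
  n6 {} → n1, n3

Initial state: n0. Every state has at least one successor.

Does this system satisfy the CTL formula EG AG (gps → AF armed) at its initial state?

States satisfying AG (gps → AF armed): ∅.
States satisfying EG AG (gps → AF armed): ∅.
No suitable path/successor from n0 witnesses the formula.
n0 ∉ Sat(EG AG (gps → AF armed)).

Violated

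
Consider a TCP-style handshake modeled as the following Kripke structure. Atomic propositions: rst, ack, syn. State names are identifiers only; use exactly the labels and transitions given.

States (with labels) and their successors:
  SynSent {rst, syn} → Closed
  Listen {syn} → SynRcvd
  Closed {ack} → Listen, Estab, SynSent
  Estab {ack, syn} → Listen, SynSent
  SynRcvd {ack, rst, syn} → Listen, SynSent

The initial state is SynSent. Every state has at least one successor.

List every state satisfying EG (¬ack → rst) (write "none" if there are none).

States satisfying ¬ack → rst: {SynSent, Closed, Estab, SynRcvd}.
States satisfying EG (¬ack → rst): {SynSent, Closed, Estab, SynRcvd}.

{SynSent, Closed, Estab, SynRcvd}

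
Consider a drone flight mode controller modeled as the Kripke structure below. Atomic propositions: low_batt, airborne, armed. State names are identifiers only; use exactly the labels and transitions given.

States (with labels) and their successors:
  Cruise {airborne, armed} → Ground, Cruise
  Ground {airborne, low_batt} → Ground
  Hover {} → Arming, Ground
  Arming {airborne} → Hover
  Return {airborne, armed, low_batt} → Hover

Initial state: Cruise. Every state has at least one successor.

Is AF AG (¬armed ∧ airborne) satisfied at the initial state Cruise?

States satisfying AG (¬armed ∧ airborne): {Ground}.
States satisfying AF AG (¬armed ∧ airborne): {Ground}.
There is a path from Cruise along which AG (¬armed ∧ airborne) never holds.
Cruise ∉ Sat(AF AG (¬armed ∧ airborne)).

Violated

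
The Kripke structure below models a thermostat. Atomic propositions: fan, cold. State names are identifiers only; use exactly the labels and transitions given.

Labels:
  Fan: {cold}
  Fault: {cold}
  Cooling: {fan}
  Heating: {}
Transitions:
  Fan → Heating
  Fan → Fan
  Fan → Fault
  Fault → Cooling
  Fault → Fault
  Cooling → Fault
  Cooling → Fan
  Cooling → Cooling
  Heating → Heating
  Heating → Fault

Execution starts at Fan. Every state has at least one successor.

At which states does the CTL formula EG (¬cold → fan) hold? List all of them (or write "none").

States satisfying ¬cold → fan: {Fan, Fault, Cooling}.
States satisfying EG (¬cold → fan): {Fan, Fault, Cooling}.

{Fan, Fault, Cooling}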